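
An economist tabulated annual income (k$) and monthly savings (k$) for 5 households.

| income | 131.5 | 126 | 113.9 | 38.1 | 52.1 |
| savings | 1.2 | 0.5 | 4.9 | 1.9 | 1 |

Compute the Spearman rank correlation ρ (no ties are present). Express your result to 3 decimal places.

Rank income: 5, 4, 3, 1, 2
Rank savings: 3, 1, 5, 4, 2
d = rank(income) − rank(savings): 2, 3, -2, -3, 0; Σd² = 26
ρ = 1 − 6Σd² / [n(n²−1)] = 1 − 6×26 / (5×24) = 1 − 156/120 ≈ -0.300

-0.300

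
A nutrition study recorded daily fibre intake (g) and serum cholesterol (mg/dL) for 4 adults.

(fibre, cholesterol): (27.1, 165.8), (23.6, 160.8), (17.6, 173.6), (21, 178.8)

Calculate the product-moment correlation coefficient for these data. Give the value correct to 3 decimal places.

n = 4, Σx = 89.3, Σy = 679, Σx² = 2042.13, Σy² = 115452.68, Σxy = 15098.22
nΣxy − ΣxΣy = 60392.88 − 60634.7 = -241.82
nΣx² − (Σx)² = 8168.52 − 7974.49 = 194.03; nΣy² − (Σy)² = 461810.72 − 461041 = 769.72
r = -241.82 / √(194.03 × 769.72) = -241.82 / 386.4567 ≈ -0.626

-0.626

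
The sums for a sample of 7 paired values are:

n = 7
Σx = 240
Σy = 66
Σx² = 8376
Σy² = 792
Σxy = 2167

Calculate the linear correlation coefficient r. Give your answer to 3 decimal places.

r = (nΣxy − ΣxΣy) / √[(nΣx² − (Σx)²)(nΣy² − (Σy)²)]
Numerator: 7×2167 − 240×66 = -671
Denominator: √[(58632 − 57600)(5544 − 4356)] = √[1032 × 1188] = 1107.2561
r = -671 / 1107.2561 ≈ -0.606

-0.606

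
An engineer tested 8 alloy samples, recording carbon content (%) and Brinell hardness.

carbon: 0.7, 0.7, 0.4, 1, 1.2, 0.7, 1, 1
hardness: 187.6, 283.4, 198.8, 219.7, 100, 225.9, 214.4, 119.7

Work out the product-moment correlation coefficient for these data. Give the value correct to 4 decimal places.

-0.5334

n = 8, Σx = 6.7, Σy = 1549.5, Σx² = 6.07, Σy² = 324625.11, Σxy = 1241.15
nΣxy − ΣxΣy = 9929.2 − 10381.65 = -452.45
nΣx² − (Σx)² = 48.56 − 44.89 = 3.67; nΣy² − (Σy)² = 2597000.88 − 2400950.25 = 196050.63
r = -452.45 / √(3.67 × 196050.63) = -452.45 / 848.2369 ≈ -0.5334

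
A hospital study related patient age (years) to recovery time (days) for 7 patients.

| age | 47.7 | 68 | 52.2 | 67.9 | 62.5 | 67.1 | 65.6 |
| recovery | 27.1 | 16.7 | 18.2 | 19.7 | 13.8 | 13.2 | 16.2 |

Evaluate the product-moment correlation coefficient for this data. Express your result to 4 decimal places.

n = 7, Σx = 431, Σy = 124.9, Σx² = 26946.56, Σy² = 2359.75, Σxy = 7526.88
nΣxy − ΣxΣy = 52688.16 − 53831.9 = -1143.74
nΣx² − (Σx)² = 188625.92 − 185761 = 2864.92; nΣy² − (Σy)² = 16518.25 − 15600.01 = 918.24
r = -1143.74 / √(2864.92 × 918.24) = -1143.74 / 1621.9384 ≈ -0.7052

-0.7052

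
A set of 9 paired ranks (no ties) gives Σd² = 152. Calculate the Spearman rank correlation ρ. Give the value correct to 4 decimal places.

ρ = 1 − 6Σd² / [n(n²−1)] = 1 − 6×152 / (9×80)
  = 1 − 912/720 = 1 − 1.26667 ≈ -0.2667

-0.2667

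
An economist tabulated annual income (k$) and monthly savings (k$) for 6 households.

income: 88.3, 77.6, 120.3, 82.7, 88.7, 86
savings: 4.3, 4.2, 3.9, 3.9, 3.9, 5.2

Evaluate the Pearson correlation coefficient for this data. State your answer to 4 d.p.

-0.2830

n = 6, Σx = 543.6, Σy = 25.4, Σx² = 50393.72, Σy² = 108.8, Σxy = 2290.44
nΣxy − ΣxΣy = 13742.64 − 13807.44 = -64.8
nΣx² − (Σx)² = 302362.32 − 295500.96 = 6861.36; nΣy² − (Σy)² = 652.8 − 645.16 = 7.64
r = -64.8 / √(6861.36 × 7.64) = -64.8 / 228.9559 ≈ -0.2830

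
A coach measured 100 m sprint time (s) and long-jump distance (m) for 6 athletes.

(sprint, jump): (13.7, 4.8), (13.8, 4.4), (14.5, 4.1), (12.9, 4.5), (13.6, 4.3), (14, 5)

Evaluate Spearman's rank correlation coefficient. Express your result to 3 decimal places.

-0.143

Rank sprint: 3, 4, 6, 1, 2, 5
Rank jump: 5, 3, 1, 4, 2, 6
d = rank(sprint) − rank(jump): -2, 1, 5, -3, 0, -1; Σd² = 40
ρ = 1 − 6Σd² / [n(n²−1)] = 1 − 6×40 / (6×35) = 1 − 240/210 ≈ -0.143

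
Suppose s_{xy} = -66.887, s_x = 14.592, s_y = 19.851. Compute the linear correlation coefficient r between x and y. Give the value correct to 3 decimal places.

-0.231

r = Cov(x,y) / (s_x · s_y) = -66.887 / (14.592 × 19.851)
  = -66.887 / 289.6658 ≈ -0.231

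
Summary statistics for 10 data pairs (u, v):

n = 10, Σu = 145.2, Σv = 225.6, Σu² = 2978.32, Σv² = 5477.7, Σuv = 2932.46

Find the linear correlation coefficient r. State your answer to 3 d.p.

-0.591

r = (nΣuv − ΣuΣv) / √[(nΣu² − (Σu)²)(nΣv² − (Σv)²)]
Numerator: 10×2932.46 − 145.2×225.6 = -3432.52
Denominator: √[(29783.2 − 21083.04)(54777 − 50895.36)] = √[8700.16 × 3881.64] = 5811.2726
r = -3432.52 / 5811.2726 ≈ -0.591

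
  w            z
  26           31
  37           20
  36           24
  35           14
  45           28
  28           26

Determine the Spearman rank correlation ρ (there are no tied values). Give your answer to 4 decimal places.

-0.2571

Rank w: 1, 5, 4, 3, 6, 2
Rank z: 6, 2, 3, 1, 5, 4
d = rank(w) − rank(z): -5, 3, 1, 2, 1, -2; Σd² = 44
ρ = 1 − 6Σd² / [n(n²−1)] = 1 − 6×44 / (6×35) = 1 − 264/210 ≈ -0.2571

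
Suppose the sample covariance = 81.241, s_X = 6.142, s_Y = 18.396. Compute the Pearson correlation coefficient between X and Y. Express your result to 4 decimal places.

0.7190

r = Cov(X,Y) / (s_X · s_Y) = 81.241 / (6.142 × 18.396)
  = 81.241 / 112.9882 ≈ 0.7190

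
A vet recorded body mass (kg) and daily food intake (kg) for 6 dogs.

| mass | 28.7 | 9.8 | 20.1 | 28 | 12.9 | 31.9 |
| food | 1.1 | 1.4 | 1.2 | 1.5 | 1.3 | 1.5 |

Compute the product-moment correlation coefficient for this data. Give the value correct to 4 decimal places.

n = 6, Σx = 131.4, Σy = 8, Σx² = 3291.76, Σy² = 10.8, Σxy = 176.03
nΣxy − ΣxΣy = 1056.18 − 1051.2 = 4.98
nΣx² − (Σx)² = 19750.56 − 17265.96 = 2484.6; nΣy² − (Σy)² = 64.8 − 64 = 0.8
r = 4.98 / √(2484.6 × 0.8) = 4.98 / 44.5834 ≈ 0.1117

0.1117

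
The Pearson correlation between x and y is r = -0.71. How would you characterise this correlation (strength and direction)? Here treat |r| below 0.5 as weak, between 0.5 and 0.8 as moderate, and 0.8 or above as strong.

moderate negative

r = -0.71 < 0 so the relationship is negative.
|r| = 0.71, which falls in the moderate range.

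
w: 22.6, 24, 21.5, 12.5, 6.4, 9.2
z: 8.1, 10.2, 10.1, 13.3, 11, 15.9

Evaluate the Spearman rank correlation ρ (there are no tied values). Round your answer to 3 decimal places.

Rank w: 5, 6, 4, 3, 1, 2
Rank z: 1, 3, 2, 5, 4, 6
d = rank(w) − rank(z): 4, 3, 2, -2, -3, -4; Σd² = 58
ρ = 1 − 6Σd² / [n(n²−1)] = 1 − 6×58 / (6×35) = 1 − 348/210 ≈ -0.657

-0.657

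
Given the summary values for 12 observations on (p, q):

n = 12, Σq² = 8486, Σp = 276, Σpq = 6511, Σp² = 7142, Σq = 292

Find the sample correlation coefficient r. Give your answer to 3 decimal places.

r = (nΣpq − ΣpΣq) / √[(nΣp² − (Σp)²)(nΣq² − (Σq)²)]
Numerator: 12×6511 − 276×292 = -2460
Denominator: √[(85704 − 76176)(101832 − 85264)] = √[9528 × 16568] = 12564.2311
r = -2460 / 12564.2311 ≈ -0.196

-0.196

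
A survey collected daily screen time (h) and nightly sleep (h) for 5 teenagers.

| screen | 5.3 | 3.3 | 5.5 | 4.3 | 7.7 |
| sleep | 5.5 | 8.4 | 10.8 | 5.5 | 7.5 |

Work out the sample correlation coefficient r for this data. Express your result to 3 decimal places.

0.060

n = 5, Σx = 26.1, Σy = 37.7, Σx² = 147.01, Σy² = 303.95, Σxy = 197.67
nΣxy − ΣxΣy = 988.35 − 983.97 = 4.38
nΣx² − (Σx)² = 735.05 − 681.21 = 53.84; nΣy² − (Σy)² = 1519.75 − 1421.29 = 98.46
r = 4.38 / √(53.84 × 98.46) = 4.38 / 72.8086 ≈ 0.060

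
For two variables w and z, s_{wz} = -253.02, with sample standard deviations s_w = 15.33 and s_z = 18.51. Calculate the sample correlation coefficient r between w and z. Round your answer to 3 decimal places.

r = Cov(w,z) / (s_w · s_z) = -253.02 / (15.33 × 18.51)
  = -253.02 / 283.7583 ≈ -0.892

-0.892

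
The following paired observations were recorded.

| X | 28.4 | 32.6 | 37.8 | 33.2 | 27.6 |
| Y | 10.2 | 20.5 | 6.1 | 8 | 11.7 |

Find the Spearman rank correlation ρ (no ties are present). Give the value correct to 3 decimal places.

Rank X: 2, 3, 5, 4, 1
Rank Y: 3, 5, 1, 2, 4
d = rank(X) − rank(Y): -1, -2, 4, 2, -3; Σd² = 34
ρ = 1 − 6Σd² / [n(n²−1)] = 1 − 6×34 / (5×24) = 1 − 204/120 ≈ -0.700

-0.700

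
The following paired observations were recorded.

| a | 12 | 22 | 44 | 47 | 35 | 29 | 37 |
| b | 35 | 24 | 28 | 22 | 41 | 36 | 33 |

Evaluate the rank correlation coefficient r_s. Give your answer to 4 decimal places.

-0.4286

Rank a: 1, 2, 6, 7, 4, 3, 5
Rank b: 5, 2, 3, 1, 7, 6, 4
d = rank(a) − rank(b): -4, 0, 3, 6, -3, -3, 1; Σd² = 80
ρ = 1 − 6Σd² / [n(n²−1)] = 1 − 6×80 / (7×48) = 1 − 480/336 ≈ -0.4286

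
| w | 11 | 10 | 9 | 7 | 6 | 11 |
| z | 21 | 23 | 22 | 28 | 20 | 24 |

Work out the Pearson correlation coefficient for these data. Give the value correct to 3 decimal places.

n = 6, Σw = 54, Σz = 138, Σw² = 508, Σz² = 3214, Σwz = 1239
nΣwz − ΣwΣz = 7434 − 7452 = -18
nΣw² − (Σw)² = 3048 − 2916 = 132; nΣz² − (Σz)² = 19284 − 19044 = 240
r = -18 / √(132 × 240) = -18 / 177.9888 ≈ -0.101

-0.101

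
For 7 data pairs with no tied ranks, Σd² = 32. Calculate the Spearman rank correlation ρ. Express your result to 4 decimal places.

ρ = 1 − 6Σd² / [n(n²−1)] = 1 − 6×32 / (7×48)
  = 1 − 192/336 = 1 − 0.57143 ≈ 0.4286

0.4286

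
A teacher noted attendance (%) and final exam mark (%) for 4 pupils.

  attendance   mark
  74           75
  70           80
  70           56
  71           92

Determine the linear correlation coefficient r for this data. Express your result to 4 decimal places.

n = 4, Σx = 285, Σy = 303, Σx² = 20317, Σy² = 23625, Σxy = 21602
nΣxy − ΣxΣy = 86408 − 86355 = 53
nΣx² − (Σx)² = 81268 − 81225 = 43; nΣy² − (Σy)² = 94500 − 91809 = 2691
r = 53 / √(43 × 2691) = 53 / 340.1661 ≈ 0.1558

0.1558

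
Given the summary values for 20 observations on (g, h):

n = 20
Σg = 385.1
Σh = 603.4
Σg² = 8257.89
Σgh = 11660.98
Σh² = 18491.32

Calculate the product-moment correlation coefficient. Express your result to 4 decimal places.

r = (nΣgh − ΣgΣh) / √[(nΣg² − (Σg)²)(nΣh² − (Σh)²)]
Numerator: 20×11660.98 − 385.1×603.4 = 850.26
Denominator: √[(165157.8 − 148302.01)(369826.4 − 364091.56)] = √[16855.79 × 5734.84] = 9831.8492
r = 850.26 / 9831.8492 ≈ 0.0865

0.0865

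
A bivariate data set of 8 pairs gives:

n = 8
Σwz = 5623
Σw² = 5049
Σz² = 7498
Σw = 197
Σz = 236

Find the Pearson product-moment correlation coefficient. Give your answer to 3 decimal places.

r = (nΣwz − ΣwΣz) / √[(nΣw² − (Σw)²)(nΣz² − (Σz)²)]
Numerator: 8×5623 − 197×236 = -1508
Denominator: √[(40392 − 38809)(59984 − 55696)] = √[1583 × 4288] = 2605.3606
r = -1508 / 2605.3606 ≈ -0.579

-0.579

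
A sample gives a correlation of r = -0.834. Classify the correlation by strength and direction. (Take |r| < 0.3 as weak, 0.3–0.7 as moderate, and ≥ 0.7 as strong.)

r = -0.834 < 0 so the relationship is negative.
|r| = 0.834, which falls in the strong range.

strong negative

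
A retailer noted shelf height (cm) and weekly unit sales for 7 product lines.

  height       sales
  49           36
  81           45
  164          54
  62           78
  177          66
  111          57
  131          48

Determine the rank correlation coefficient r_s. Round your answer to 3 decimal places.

0.357

Rank height: 1, 3, 6, 2, 7, 4, 5
Rank sales: 1, 2, 4, 7, 6, 5, 3
d = rank(height) − rank(sales): 0, 1, 2, -5, 1, -1, 2; Σd² = 36
ρ = 1 − 6Σd² / [n(n²−1)] = 1 − 6×36 / (7×48) = 1 − 216/336 ≈ 0.357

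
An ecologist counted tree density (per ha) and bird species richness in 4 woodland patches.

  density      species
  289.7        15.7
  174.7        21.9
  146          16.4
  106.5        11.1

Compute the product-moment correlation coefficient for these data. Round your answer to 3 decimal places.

0.271

n = 4, Σx = 716.9, Σy = 65.1, Σx² = 147104.43, Σy² = 1118.27, Σxy = 11950.77
nΣxy − ΣxΣy = 47803.08 − 46670.19 = 1132.89
nΣx² − (Σx)² = 588417.72 − 513945.61 = 74472.11; nΣy² − (Σy)² = 4473.08 − 4238.01 = 235.07
r = 1132.89 / √(74472.11 × 235.07) = 1132.89 / 4184.0362 ≈ 0.271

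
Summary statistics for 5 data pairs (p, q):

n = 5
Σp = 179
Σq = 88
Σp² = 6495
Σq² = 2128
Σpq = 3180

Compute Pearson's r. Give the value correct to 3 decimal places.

r = (nΣpq − ΣpΣq) / √[(nΣp² − (Σp)²)(nΣq² − (Σq)²)]
Numerator: 5×3180 − 179×88 = 148
Denominator: √[(32475 − 32041)(10640 − 7744)] = √[434 × 2896] = 1121.0995
r = 148 / 1121.0995 ≈ 0.132

0.132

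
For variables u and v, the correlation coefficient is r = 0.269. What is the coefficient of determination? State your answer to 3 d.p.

r² = (0.269)² = 0.072

0.072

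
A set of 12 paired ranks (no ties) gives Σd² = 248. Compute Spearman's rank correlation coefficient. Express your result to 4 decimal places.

ρ = 1 − 6Σd² / [n(n²−1)] = 1 − 6×248 / (12×143)
  = 1 − 1488/1716 = 1 − 0.86713 ≈ 0.1329

0.1329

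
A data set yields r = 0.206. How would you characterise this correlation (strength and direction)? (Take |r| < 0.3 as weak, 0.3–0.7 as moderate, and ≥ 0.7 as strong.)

r = 0.206 > 0 so the relationship is positive.
|r| = 0.206, which falls in the weak range.

weak positive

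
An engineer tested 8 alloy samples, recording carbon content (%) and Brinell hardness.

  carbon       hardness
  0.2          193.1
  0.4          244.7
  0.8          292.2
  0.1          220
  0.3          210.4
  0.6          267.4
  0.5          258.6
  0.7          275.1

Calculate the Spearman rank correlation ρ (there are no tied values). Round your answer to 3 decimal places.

0.929

Rank carbon: 2, 4, 8, 1, 3, 6, 5, 7
Rank hardness: 1, 4, 8, 3, 2, 6, 5, 7
d = rank(carbon) − rank(hardness): 1, 0, 0, -2, 1, 0, 0, 0; Σd² = 6
ρ = 1 − 6Σd² / [n(n²−1)] = 1 − 6×6 / (8×63) = 1 − 36/504 ≈ 0.929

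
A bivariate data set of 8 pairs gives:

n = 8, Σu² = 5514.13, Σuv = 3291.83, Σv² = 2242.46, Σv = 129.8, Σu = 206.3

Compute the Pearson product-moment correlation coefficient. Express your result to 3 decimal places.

-0.340

r = (nΣuv − ΣuΣv) / √[(nΣu² − (Σu)²)(nΣv² − (Σv)²)]
Numerator: 8×3291.83 − 206.3×129.8 = -443.1
Denominator: √[(44113.04 − 42559.69)(17939.68 − 16848.04)] = √[1553.35 × 1091.64] = 1302.1901
r = -443.1 / 1302.1901 ≈ -0.340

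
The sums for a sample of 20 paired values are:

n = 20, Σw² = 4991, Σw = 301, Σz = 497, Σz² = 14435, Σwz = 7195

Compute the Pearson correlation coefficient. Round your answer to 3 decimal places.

-0.291

r = (nΣwz − ΣwΣz) / √[(nΣw² − (Σw)²)(nΣz² − (Σz)²)]
Numerator: 20×7195 − 301×497 = -5697
Denominator: √[(99820 − 90601)(288700 − 247009)] = √[9219 × 41691] = 19604.8292
r = -5697 / 19604.8292 ≈ -0.291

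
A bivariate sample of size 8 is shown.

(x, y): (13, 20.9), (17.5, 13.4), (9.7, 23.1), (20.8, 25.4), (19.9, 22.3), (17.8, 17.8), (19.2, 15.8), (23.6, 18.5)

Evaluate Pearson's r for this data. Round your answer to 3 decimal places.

-0.172

n = 8, Σx = 141.5, Σy = 157.2, Σx² = 2640.43, Σy² = 3201.16, Σxy = 2759.16
nΣxy − ΣxΣy = 22073.28 − 22243.8 = -170.52
nΣx² − (Σx)² = 21123.44 − 20022.25 = 1101.19; nΣy² − (Σy)² = 25609.28 − 24711.84 = 897.44
r = -170.52 / √(1101.19 × 897.44) = -170.52 / 994.1086 ≈ -0.172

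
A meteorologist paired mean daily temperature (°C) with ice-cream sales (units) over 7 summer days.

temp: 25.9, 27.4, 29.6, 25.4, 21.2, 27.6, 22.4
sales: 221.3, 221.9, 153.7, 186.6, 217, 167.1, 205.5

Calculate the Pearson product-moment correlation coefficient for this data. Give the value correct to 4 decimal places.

n = 7, Σx = 179.5, Σy = 1373.1, Σx² = 4655.85, Σy² = 273898.21, Σxy = 34916.45
nΣxy − ΣxΣy = 244415.15 − 246471.45 = -2056.3
nΣx² − (Σx)² = 32590.95 − 32220.25 = 370.7; nΣy² − (Σy)² = 1917287.47 − 1885403.61 = 31883.86
r = -2056.3 / √(370.7 × 31883.86) = -2056.3 / 3437.9277 ≈ -0.5981

-0.5981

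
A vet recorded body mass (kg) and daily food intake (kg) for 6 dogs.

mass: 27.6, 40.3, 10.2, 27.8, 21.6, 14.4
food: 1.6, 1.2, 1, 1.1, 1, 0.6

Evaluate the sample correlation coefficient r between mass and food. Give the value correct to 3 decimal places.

n = 6, Σx = 141.9, Σy = 6.5, Σx² = 3936.65, Σy² = 7.57, Σxy = 163.54
nΣxy − ΣxΣy = 981.24 − 922.35 = 58.89
nΣx² − (Σx)² = 23619.9 − 20135.61 = 3484.29; nΣy² − (Σy)² = 45.42 − 42.25 = 3.17
r = 58.89 / √(3484.29 × 3.17) = 58.89 / 105.0961 ≈ 0.560

0.560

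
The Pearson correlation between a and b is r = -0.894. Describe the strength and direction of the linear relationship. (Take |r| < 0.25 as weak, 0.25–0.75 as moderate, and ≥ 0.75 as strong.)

r = -0.894 < 0 so the relationship is negative.
|r| = 0.894, which falls in the strong range.

strong negative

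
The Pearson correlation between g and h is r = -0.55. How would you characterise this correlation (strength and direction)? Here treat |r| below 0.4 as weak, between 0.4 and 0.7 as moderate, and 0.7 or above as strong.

r = -0.55 < 0 so the relationship is negative.
|r| = 0.55, which falls in the moderate range.

moderate negative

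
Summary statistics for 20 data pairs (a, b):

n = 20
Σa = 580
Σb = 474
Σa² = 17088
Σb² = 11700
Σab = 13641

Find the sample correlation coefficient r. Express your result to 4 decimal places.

r = (nΣab − ΣaΣb) / √[(nΣa² − (Σa)²)(nΣb² − (Σb)²)]
Numerator: 20×13641 − 580×474 = -2100
Denominator: √[(341760 − 336400)(234000 − 224676)] = √[5360 × 9324] = 7069.4158
r = -2100 / 7069.4158 ≈ -0.2971

-0.2971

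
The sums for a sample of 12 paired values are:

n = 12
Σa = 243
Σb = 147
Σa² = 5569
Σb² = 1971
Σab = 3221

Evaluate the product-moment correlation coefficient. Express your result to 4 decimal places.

r = (nΣab − ΣaΣb) / √[(nΣa² − (Σa)²)(nΣb² − (Σb)²)]
Numerator: 12×3221 − 243×147 = 2931
Denominator: √[(66828 − 59049)(23652 − 21609)] = √[7779 × 2043] = 3986.5395
r = 2931 / 3986.5395 ≈ 0.7352

0.7352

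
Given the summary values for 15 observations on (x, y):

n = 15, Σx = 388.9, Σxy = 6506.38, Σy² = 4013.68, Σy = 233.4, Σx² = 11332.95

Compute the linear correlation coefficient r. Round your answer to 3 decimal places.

r = (nΣxy − ΣxΣy) / √[(nΣx² − (Σx)²)(nΣy² − (Σy)²)]
Numerator: 15×6506.38 − 388.9×233.4 = 6826.44
Denominator: √[(169994.25 − 151243.21)(60205.2 − 54475.56)] = √[18751.04 × 5729.64] = 10365.1681
r = 6826.44 / 10365.1681 ≈ 0.659

0.659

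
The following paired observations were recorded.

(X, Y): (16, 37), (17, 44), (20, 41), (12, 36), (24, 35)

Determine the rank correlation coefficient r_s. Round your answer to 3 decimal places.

Rank X: 2, 3, 4, 1, 5
Rank Y: 3, 5, 4, 2, 1
d = rank(X) − rank(Y): -1, -2, 0, -1, 4; Σd² = 22
ρ = 1 − 6Σd² / [n(n²−1)] = 1 − 6×22 / (5×24) = 1 − 132/120 ≈ -0.100

-0.100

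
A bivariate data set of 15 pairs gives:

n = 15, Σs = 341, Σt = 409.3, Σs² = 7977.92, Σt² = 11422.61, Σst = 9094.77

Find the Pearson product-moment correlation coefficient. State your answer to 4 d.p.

r = (nΣst − ΣsΣt) / √[(nΣs² − (Σs)²)(nΣt² − (Σt)²)]
Numerator: 15×9094.77 − 341×409.3 = -3149.75
Denominator: √[(119668.8 − 116281)(171339.15 − 167526.49)] = √[3387.8 × 3812.66] = 3593.9574
r = -3149.75 / 3593.9574 ≈ -0.8764

-0.8764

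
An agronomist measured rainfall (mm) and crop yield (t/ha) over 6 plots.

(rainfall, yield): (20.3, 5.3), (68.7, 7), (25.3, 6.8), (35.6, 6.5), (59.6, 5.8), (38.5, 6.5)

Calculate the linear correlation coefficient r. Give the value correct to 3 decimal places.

n = 6, Σx = 248, Σy = 37.9, Σx² = 12073.64, Σy² = 241.47, Σxy = 1587.86
nΣxy − ΣxΣy = 9527.16 − 9399.2 = 127.96
nΣx² − (Σx)² = 72441.84 − 61504 = 10937.84; nΣy² − (Σy)² = 1448.82 − 1436.41 = 12.41
r = 127.96 / √(10937.84 × 12.41) = 127.96 / 368.4272 ≈ 0.347

0.347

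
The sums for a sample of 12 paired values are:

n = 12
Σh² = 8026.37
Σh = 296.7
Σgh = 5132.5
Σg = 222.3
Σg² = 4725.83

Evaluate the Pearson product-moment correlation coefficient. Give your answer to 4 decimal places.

r = (nΣgh − ΣgΣh) / √[(nΣg² − (Σg)²)(nΣh² − (Σh)²)]
Numerator: 12×5132.5 − 222.3×296.7 = -4366.41
Denominator: √[(56709.96 − 49417.29)(96316.44 − 88030.89)] = √[7292.67 × 8285.55] = 7773.2736
r = -4366.41 / 7773.2736 ≈ -0.5617

-0.5617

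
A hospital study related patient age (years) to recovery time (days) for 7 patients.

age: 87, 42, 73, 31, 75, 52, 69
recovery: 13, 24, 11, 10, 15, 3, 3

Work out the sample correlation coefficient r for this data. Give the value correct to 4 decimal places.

n = 7, Σx = 429, Σy = 79, Σx² = 28713, Σy² = 1209, Σxy = 4740
nΣxy − ΣxΣy = 33180 − 33891 = -711
nΣx² − (Σx)² = 200991 − 184041 = 16950; nΣy² − (Σy)² = 8463 − 6241 = 2222
r = -711 / √(16950 × 2222) = -711 / 6137.0107 ≈ -0.1159

-0.1159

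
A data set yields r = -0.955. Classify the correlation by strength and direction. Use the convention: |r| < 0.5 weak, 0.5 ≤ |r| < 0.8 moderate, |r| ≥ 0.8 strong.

strong negative

r = -0.955 < 0 so the relationship is negative.
|r| = 0.955, which falls in the strong range.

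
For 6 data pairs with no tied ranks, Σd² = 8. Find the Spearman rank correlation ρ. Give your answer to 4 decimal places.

ρ = 1 − 6Σd² / [n(n²−1)] = 1 − 6×8 / (6×35)
  = 1 − 48/210 = 1 − 0.22857 ≈ 0.7714

0.7714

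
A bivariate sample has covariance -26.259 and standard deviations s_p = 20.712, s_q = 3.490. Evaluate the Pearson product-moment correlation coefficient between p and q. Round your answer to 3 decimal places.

-0.363

r = Cov(p,q) / (s_p · s_q) = -26.259 / (20.712 × 3.490)
  = -26.259 / 72.2849 ≈ -0.363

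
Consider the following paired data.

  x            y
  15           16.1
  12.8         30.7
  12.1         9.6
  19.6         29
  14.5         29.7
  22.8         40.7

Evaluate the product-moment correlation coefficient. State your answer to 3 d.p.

n = 6, Σx = 96.8, Σy = 155.8, Σx² = 1649.5, Σy² = 4673.44, Σxy = 2677.63
nΣxy − ΣxΣy = 16065.78 − 15081.44 = 984.34
nΣx² − (Σx)² = 9897 − 9370.24 = 526.76; nΣy² − (Σy)² = 28040.64 − 24273.64 = 3767
r = 984.34 / √(526.76 × 3767) = 984.34 / 1408.6536 ≈ 0.699

0.699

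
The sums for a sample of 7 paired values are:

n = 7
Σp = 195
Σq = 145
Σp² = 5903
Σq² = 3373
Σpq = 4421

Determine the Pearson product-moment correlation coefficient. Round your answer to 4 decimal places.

r = (nΣpq − ΣpΣq) / √[(nΣp² − (Σp)²)(nΣq² − (Σq)²)]
Numerator: 7×4421 − 195×145 = 2672
Denominator: √[(41321 − 38025)(23611 − 21025)] = √[3296 × 2586] = 2919.4958
r = 2672 / 2919.4958 ≈ 0.9152

0.9152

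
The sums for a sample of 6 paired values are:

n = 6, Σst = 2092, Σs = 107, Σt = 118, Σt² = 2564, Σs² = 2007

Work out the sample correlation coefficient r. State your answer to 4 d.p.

-0.0795

r = (nΣst − ΣsΣt) / √[(nΣs² − (Σs)²)(nΣt² − (Σt)²)]
Numerator: 6×2092 − 107×118 = -74
Denominator: √[(12042 − 11449)(15384 − 13924)] = √[593 × 1460] = 930.4730
r = -74 / 930.4730 ≈ -0.0795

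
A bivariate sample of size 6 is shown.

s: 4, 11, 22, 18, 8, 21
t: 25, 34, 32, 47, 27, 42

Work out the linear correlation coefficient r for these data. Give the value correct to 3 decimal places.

n = 6, Σs = 84, Σt = 207, Σs² = 1450, Σt² = 7507, Σst = 3122
nΣst − ΣsΣt = 18732 − 17388 = 1344
nΣs² − (Σs)² = 8700 − 7056 = 1644; nΣt² − (Σt)² = 45042 − 42849 = 2193
r = 1344 / √(1644 × 2193) = 1344 / 1898.7606 ≈ 0.708

0.708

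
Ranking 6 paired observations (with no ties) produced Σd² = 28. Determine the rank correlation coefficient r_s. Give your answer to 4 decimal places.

0.2000

ρ = 1 − 6Σd² / [n(n²−1)] = 1 − 6×28 / (6×35)
  = 1 − 168/210 = 1 − 0.80000 ≈ 0.2000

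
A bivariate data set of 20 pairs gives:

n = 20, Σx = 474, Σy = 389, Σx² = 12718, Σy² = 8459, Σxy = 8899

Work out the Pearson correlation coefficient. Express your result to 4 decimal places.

r = (nΣxy − ΣxΣy) / √[(nΣx² − (Σx)²)(nΣy² − (Σy)²)]
Numerator: 20×8899 − 474×389 = -6406
Denominator: √[(254360 − 224676)(169180 − 151321)] = √[29684 × 17859] = 23024.4773
r = -6406 / 23024.4773 ≈ -0.2782

-0.2782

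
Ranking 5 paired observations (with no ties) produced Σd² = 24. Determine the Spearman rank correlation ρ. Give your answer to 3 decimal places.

ρ = 1 − 6Σd² / [n(n²−1)] = 1 − 6×24 / (5×24)
  = 1 − 144/120 = 1 − 1.2000 ≈ -0.200

-0.200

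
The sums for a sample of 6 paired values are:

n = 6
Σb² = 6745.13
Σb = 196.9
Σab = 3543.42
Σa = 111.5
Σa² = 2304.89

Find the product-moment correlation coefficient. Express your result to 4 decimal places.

-0.4501

r = (nΣab − ΣaΣb) / √[(nΣa² − (Σa)²)(nΣb² − (Σb)²)]
Numerator: 6×3543.42 − 111.5×196.9 = -693.83
Denominator: √[(13829.34 − 12432.25)(40470.78 − 38769.61)] = √[1397.09 × 1701.17] = 1541.6509
r = -693.83 / 1541.6509 ≈ -0.4501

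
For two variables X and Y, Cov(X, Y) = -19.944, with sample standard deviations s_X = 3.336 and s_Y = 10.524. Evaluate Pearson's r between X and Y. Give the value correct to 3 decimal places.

r = Cov(X,Y) / (s_X · s_Y) = -19.944 / (3.336 × 10.524)
  = -19.944 / 35.1081 ≈ -0.568

-0.568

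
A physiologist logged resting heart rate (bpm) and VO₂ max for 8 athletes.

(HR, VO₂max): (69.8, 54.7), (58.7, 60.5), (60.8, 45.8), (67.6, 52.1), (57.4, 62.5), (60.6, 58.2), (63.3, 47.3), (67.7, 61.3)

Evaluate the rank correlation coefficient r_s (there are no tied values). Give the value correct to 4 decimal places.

Rank HR: 8, 2, 4, 6, 1, 3, 5, 7
Rank VO₂max: 4, 6, 1, 3, 8, 5, 2, 7
d = rank(HR) − rank(VO₂max): 4, -4, 3, 3, -7, -2, 3, 0; Σd² = 112
ρ = 1 − 6Σd² / [n(n²−1)] = 1 − 6×112 / (8×63) = 1 − 672/504 ≈ -0.3333

-0.3333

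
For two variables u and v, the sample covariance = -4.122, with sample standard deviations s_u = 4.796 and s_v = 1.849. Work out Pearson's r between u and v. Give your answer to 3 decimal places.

r = Cov(u,v) / (s_u · s_v) = -4.122 / (4.796 × 1.849)
  = -4.122 / 8.8678 ≈ -0.465

-0.465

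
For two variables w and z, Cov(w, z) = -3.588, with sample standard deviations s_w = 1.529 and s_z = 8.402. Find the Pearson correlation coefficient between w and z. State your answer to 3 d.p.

r = Cov(w,z) / (s_w · s_z) = -3.588 / (1.529 × 8.402)
  = -3.588 / 12.8467 ≈ -0.279

-0.279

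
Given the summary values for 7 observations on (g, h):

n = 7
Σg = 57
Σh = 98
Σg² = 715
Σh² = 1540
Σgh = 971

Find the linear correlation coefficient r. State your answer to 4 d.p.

r = (nΣgh − ΣgΣh) / √[(nΣg² − (Σg)²)(nΣh² − (Σh)²)]
Numerator: 7×971 − 57×98 = 1211
Denominator: √[(5005 − 3249)(10780 − 9604)] = √[1756 × 1176] = 1437.0303
r = 1211 / 1437.0303 ≈ 0.8427

0.8427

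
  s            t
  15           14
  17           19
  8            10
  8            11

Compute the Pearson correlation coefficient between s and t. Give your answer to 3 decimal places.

n = 4, Σs = 48, Σt = 54, Σs² = 642, Σt² = 778, Σst = 701
nΣst − ΣsΣt = 2804 − 2592 = 212
nΣs² − (Σs)² = 2568 − 2304 = 264; nΣt² − (Σt)² = 3112 − 2916 = 196
r = 212 / √(264 × 196) = 212 / 227.4731 ≈ 0.932

0.932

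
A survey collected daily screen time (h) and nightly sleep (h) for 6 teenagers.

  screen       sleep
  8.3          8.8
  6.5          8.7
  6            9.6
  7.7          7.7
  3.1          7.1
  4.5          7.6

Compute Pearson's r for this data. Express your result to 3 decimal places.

0.532

n = 6, Σx = 36.1, Σy = 49.5, Σx² = 236.29, Σy² = 412.75, Σxy = 302.69
nΣxy − ΣxΣy = 1816.14 − 1786.95 = 29.19
nΣx² − (Σx)² = 1417.74 − 1303.21 = 114.53; nΣy² − (Σy)² = 2476.5 − 2450.25 = 26.25
r = 29.19 / √(114.53 × 26.25) = 29.19 / 54.8308 ≈ 0.532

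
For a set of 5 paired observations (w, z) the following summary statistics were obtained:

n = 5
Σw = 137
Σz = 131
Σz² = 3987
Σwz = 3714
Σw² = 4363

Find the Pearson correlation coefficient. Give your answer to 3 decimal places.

r = (nΣwz − ΣwΣz) / √[(nΣw² − (Σw)²)(nΣz² − (Σz)²)]
Numerator: 5×3714 − 137×131 = 623
Denominator: √[(21815 − 18769)(19935 − 17161)] = √[3046 × 2774] = 2906.8203
r = 623 / 2906.8203 ≈ 0.214

0.214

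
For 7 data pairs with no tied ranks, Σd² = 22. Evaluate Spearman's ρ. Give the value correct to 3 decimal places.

ρ = 1 − 6Σd² / [n(n²−1)] = 1 − 6×22 / (7×48)
  = 1 − 132/336 = 1 − 0.3929 ≈ 0.607

0.607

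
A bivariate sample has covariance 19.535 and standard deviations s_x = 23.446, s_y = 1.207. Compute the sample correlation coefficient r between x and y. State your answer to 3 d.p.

0.690

r = Cov(x,y) / (s_x · s_y) = 19.535 / (23.446 × 1.207)
  = 19.535 / 28.2993 ≈ 0.690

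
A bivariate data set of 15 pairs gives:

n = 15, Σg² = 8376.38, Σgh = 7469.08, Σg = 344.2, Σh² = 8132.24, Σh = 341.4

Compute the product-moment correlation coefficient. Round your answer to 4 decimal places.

r = (nΣgh − ΣgΣh) / √[(nΣg² − (Σg)²)(nΣh² − (Σh)²)]
Numerator: 15×7469.08 − 344.2×341.4 = -5473.68
Denominator: √[(125645.7 − 118473.64)(121983.6 − 116553.96)] = √[7172.06 × 5429.64] = 6240.3288
r = -5473.68 / 6240.3288 ≈ -0.8771

-0.8771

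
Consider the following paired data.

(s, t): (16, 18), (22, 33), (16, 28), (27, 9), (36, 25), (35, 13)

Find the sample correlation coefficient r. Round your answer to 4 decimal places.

n = 6, Σs = 152, Σt = 126, Σs² = 4246, Σt² = 3072, Σst = 3060
nΣst − ΣsΣt = 18360 − 19152 = -792
nΣs² − (Σs)² = 25476 − 23104 = 2372; nΣt² − (Σt)² = 18432 − 15876 = 2556
r = -792 / √(2372 × 2556) = -792 / 2462.2819 ≈ -0.3217

-0.3217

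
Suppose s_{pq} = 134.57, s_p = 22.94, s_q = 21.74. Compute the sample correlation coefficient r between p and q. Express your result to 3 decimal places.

0.270

r = Cov(p,q) / (s_p · s_q) = 134.57 / (22.94 × 21.74)
  = 134.57 / 498.7156 ≈ 0.270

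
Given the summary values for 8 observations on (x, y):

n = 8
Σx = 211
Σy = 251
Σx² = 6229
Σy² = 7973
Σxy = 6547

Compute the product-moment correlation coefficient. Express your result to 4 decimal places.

-0.2869

r = (nΣxy − ΣxΣy) / √[(nΣx² − (Σx)²)(nΣy² − (Σy)²)]
Numerator: 8×6547 − 211×251 = -585
Denominator: √[(49832 − 44521)(63784 − 63001)] = √[5311 × 783] = 2039.2432
r = -585 / 2039.2432 ≈ -0.2869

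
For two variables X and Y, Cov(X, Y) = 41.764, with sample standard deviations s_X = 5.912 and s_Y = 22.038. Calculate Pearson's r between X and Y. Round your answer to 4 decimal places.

r = Cov(X,Y) / (s_X · s_Y) = 41.764 / (5.912 × 22.038)
  = 41.764 / 130.2887 ≈ 0.3205

0.3205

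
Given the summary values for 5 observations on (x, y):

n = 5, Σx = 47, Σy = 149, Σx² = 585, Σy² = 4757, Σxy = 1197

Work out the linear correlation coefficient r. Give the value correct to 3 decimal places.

-0.956

r = (nΣxy − ΣxΣy) / √[(nΣx² − (Σx)²)(nΣy² − (Σy)²)]
Numerator: 5×1197 − 47×149 = -1018
Denominator: √[(2925 − 2209)(23785 − 22201)] = √[716 × 1584] = 1064.9620
r = -1018 / 1064.9620 ≈ -0.956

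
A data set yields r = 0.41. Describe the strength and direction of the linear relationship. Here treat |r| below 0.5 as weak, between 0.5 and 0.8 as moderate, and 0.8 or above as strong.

r = 0.41 > 0 so the relationship is positive.
|r| = 0.41, which falls in the weak range.

weak positive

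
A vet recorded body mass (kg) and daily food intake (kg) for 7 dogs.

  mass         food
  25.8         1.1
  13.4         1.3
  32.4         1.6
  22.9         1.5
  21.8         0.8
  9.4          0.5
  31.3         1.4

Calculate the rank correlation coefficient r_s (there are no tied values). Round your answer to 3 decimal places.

0.750

Rank mass: 5, 2, 7, 4, 3, 1, 6
Rank food: 3, 4, 7, 6, 2, 1, 5
d = rank(mass) − rank(food): 2, -2, 0, -2, 1, 0, 1; Σd² = 14
ρ = 1 − 6Σd² / [n(n²−1)] = 1 − 6×14 / (7×48) = 1 − 84/336 ≈ 0.750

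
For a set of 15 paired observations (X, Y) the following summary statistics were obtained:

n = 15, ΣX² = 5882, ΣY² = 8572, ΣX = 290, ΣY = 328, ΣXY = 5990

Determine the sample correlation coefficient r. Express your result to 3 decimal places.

-0.566

r = (nΣXY − ΣXΣY) / √[(nΣX² − (ΣX)²)(nΣY² − (ΣY)²)]
Numerator: 15×5990 − 290×328 = -5270
Denominator: √[(88230 − 84100)(128580 − 107584)] = √[4130 × 20996] = 9312.0073
r = -5270 / 9312.0073 ≈ -0.566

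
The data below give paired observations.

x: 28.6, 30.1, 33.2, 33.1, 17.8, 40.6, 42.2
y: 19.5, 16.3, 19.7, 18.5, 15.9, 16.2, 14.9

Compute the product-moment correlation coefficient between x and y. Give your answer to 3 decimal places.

-0.165

n = 7, Σx = 225.6, Σy = 121, Σx² = 7667.86, Σy² = 2113.54, Σxy = 3884.24
nΣxy − ΣxΣy = 27189.68 − 27297.6 = -107.92
nΣx² − (Σx)² = 53675.02 − 50895.36 = 2779.66; nΣy² − (Σy)² = 14794.78 − 14641 = 153.78
r = -107.92 / √(2779.66 × 153.78) = -107.92 / 653.8013 ≈ -0.165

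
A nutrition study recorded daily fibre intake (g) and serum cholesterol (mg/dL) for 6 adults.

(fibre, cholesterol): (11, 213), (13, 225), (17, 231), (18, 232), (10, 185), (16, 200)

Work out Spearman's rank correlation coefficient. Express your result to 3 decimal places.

0.829

Rank fibre: 2, 3, 5, 6, 1, 4
Rank cholesterol: 3, 4, 5, 6, 1, 2
d = rank(fibre) − rank(cholesterol): -1, -1, 0, 0, 0, 2; Σd² = 6
ρ = 1 − 6Σd² / [n(n²−1)] = 1 − 6×6 / (6×35) = 1 − 36/210 ≈ 0.829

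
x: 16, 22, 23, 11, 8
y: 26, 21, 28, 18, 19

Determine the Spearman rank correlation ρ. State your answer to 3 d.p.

Rank x: 3, 4, 5, 2, 1
Rank y: 4, 3, 5, 1, 2
d = rank(x) − rank(y): -1, 1, 0, 1, -1; Σd² = 4
ρ = 1 − 6Σd² / [n(n²−1)] = 1 − 6×4 / (5×24) = 1 − 24/120 ≈ 0.800

0.800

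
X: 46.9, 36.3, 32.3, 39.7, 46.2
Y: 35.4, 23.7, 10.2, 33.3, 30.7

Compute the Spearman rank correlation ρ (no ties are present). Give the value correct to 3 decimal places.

0.900

Rank X: 5, 2, 1, 3, 4
Rank Y: 5, 2, 1, 4, 3
d = rank(X) − rank(Y): 0, 0, 0, -1, 1; Σd² = 2
ρ = 1 − 6Σd² / [n(n²−1)] = 1 − 6×2 / (5×24) = 1 − 12/120 ≈ 0.900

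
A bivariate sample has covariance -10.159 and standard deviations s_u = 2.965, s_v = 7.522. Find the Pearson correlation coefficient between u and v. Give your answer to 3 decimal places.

-0.456

r = Cov(u,v) / (s_u · s_v) = -10.159 / (2.965 × 7.522)
  = -10.159 / 22.3027 ≈ -0.456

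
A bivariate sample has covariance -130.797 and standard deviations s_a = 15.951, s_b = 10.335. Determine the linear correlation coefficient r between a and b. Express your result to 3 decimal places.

-0.793

r = Cov(a,b) / (s_a · s_b) = -130.797 / (15.951 × 10.335)
  = -130.797 / 164.8536 ≈ -0.793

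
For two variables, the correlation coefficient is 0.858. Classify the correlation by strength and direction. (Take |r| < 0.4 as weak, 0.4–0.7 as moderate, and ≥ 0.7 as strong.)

r = 0.858 > 0 so the relationship is positive.
|r| = 0.858, which falls in the strong range.

strong positive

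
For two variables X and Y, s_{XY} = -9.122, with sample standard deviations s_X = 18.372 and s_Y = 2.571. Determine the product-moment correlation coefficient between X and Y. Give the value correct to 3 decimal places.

r = Cov(X,Y) / (s_X · s_Y) = -9.122 / (18.372 × 2.571)
  = -9.122 / 47.2344 ≈ -0.193

-0.193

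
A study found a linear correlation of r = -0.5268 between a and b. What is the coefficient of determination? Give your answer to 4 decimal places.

0.2775

r² = (-0.5268)² = 0.2775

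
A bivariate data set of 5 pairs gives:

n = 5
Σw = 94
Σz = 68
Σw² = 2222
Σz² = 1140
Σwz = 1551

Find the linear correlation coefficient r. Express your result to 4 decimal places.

r = (nΣwz − ΣwΣz) / √[(nΣw² − (Σw)²)(nΣz² − (Σz)²)]
Numerator: 5×1551 − 94×68 = 1363
Denominator: √[(11110 − 8836)(5700 − 4624)] = √[2274 × 1076] = 1564.2327
r = 1363 / 1564.2327 ≈ 0.8714

0.8714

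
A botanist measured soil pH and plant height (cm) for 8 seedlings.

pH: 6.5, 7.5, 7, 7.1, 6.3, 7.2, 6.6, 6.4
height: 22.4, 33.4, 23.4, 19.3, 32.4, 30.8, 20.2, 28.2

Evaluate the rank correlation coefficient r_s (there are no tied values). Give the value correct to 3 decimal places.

0.095

Rank pH: 3, 8, 5, 6, 1, 7, 4, 2
Rank height: 3, 8, 4, 1, 7, 6, 2, 5
d = rank(pH) − rank(height): 0, 0, 1, 5, -6, 1, 2, -3; Σd² = 76
ρ = 1 − 6Σd² / [n(n²−1)] = 1 − 6×76 / (8×63) = 1 − 456/504 ≈ 0.095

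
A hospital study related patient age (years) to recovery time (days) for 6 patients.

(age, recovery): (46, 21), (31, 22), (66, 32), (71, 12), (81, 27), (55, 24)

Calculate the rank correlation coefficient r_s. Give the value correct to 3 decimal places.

0.257

Rank age: 2, 1, 4, 5, 6, 3
Rank recovery: 2, 3, 6, 1, 5, 4
d = rank(age) − rank(recovery): 0, -2, -2, 4, 1, -1; Σd² = 26
ρ = 1 − 6Σd² / [n(n²−1)] = 1 − 6×26 / (6×35) = 1 − 156/210 ≈ 0.257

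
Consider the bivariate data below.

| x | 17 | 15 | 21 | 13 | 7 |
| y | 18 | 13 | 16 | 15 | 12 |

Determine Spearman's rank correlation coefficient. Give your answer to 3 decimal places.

0.800

Rank x: 4, 3, 5, 2, 1
Rank y: 5, 2, 4, 3, 1
d = rank(x) − rank(y): -1, 1, 1, -1, 0; Σd² = 4
ρ = 1 − 6Σd² / [n(n²−1)] = 1 − 6×4 / (5×24) = 1 − 24/120 ≈ 0.800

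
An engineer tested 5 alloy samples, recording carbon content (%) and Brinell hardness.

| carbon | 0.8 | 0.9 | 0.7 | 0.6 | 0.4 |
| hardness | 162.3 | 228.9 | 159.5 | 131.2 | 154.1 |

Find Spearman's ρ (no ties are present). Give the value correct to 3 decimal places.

0.900

Rank carbon: 4, 5, 3, 2, 1
Rank hardness: 4, 5, 3, 1, 2
d = rank(carbon) − rank(hardness): 0, 0, 0, 1, -1; Σd² = 2
ρ = 1 − 6Σd² / [n(n²−1)] = 1 − 6×2 / (5×24) = 1 − 12/120 ≈ 0.900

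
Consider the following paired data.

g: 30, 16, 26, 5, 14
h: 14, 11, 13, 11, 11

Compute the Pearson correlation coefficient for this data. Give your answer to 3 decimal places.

n = 5, Σg = 91, Σh = 60, Σg² = 2053, Σh² = 728, Σgh = 1143
nΣgh − ΣgΣh = 5715 − 5460 = 255
nΣg² − (Σg)² = 10265 − 8281 = 1984; nΣh² − (Σh)² = 3640 − 3600 = 40
r = 255 / √(1984 × 40) = 255 / 281.7091 ≈ 0.905

0.905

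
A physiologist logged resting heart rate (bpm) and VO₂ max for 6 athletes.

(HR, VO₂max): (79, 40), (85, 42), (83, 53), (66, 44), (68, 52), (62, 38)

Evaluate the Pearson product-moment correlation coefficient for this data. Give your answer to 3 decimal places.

n = 6, Σx = 443, Σy = 269, Σx² = 33179, Σy² = 12257, Σxy = 19925
nΣxy − ΣxΣy = 119550 − 119167 = 383
nΣx² − (Σx)² = 199074 − 196249 = 2825; nΣy² − (Σy)² = 73542 − 72361 = 1181
r = 383 / √(2825 × 1181) = 383 / 1826.5610 ≈ 0.210

0.210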